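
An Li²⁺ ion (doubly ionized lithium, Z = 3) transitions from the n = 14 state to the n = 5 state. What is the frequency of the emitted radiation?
1.033e+15 Hz

First, find the transition energy:
E_14 = -13.6057 × 3² / 14² = -0.6247515 eV
E_5 = -13.6057 × 3² / 5² = -4.8980520 eV
|ΔE| = |E_5 - E_14| = 4.2733005 eV

Convert to Joules: E = 4.2733005 eV × (1.602177 × 10⁻¹⁹ J/eV) = 6.84658e-19 J

Using E = hf:
f = E/h = 6.84658e-19 J / (6.62607 × 10⁻³⁴ J·s)
f = 1.033e+15 Hz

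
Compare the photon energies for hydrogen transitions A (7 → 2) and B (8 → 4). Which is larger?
7 → 2

Calculate the energy for each transition:

Transition 7 → 2:
ΔE₁ = |E_2 - E_7| = |-13.6057/2² - (-13.6057/7²)|
ΔE₁ = |-3.401425000000 - (-0.277667346939)| = 3.123757653 eV

Transition 8 → 4:
ΔE₂ = |E_4 - E_8| = |-13.6057/4² - (-13.6057/8²)|
ΔE₂ = |-0.850356250000 - (-0.212589062500)| = 0.637767188 eV

Since 3.123757653 eV > 0.637767188 eV, the transition 7 → 2 emits the more energetic photon.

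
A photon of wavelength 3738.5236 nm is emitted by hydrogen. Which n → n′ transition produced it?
n = 8 → n = 5

First, find the photon energy from the wavelength (hc = 1239.84 eV·nm):
E = hc/λ = 1239.84 eV·nm / 3738.5236 nm = 0.33163894 eV

The energy levels of hydrogen satisfy E_n = -13.6057 / n² eV, so an emission n_i → n_f releases
ΔE = 13.6057 × (1/n_f² − 1/n_i²) eV.

Setting ΔE equal to the photon energy:
1/n_f² − 1/n_i² = 0.33163894 / 13.6057 = 0.024375000

Since 1/n_i² must be positive, we need 1/n_f² > 0.024375000, i.e. n_f ≤ 6. For each allowed n_f, solve n_i = (1/n_f² − 0.024375000)^(−1/2) and check whether it is a whole number:
  n_f = 1: 1/n_i² = 1.000000000 − 0.024375000 = 0.975625000 → n_i = 1.012  (not an integer) ✗
  n_f = 2: 1/n_i² = 0.250000000 − 0.024375000 = 0.225625000 → n_i = 2.105  (not an integer) ✗
  n_f = 3: 1/n_i² = 0.111111111 − 0.024375000 = 0.086736111 → n_i = 3.395  (not an integer) ✗
  n_f = 4: 1/n_i² = 0.062500000 − 0.024375000 = 0.038125000 → n_i = 5.121  (not an integer) ✗
  n_f = 5: 1/n_i² = 0.040000000 − 0.024375000 = 0.015625000 → n_i = 8.000  → integer, n_i = 8 ✓
  n_f = 6: 1/n_i² = 0.027777778 − 0.024375000 = 0.003402778 → n_i = 17.143  (not an integer) ✗

Only n_f = 5 gives an integer upper level, n_i = 8.

The transition is from n = 8 to n = 5 (emission).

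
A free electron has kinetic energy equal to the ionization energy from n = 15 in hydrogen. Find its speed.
1.4585e+05 m/s (or 0.05% of c)

The binding energy at n = 15 for hydrogen is:
E_15 = -13.6057/15² = -0.060469778 eV
|E_15| = 0.060469778 eV

Convert to Joules:
KE = 0.060469778 eV × (1.602177 × 10⁻¹⁹ J/eV) = 9.688329e-21 J

Using KE = ½mv²:
v = √(2·KE/m_e)
v = √(2 × 9.688329e-21 J / 9.10938 × 10⁻³¹ kg)
v = 1.4585e+05 m/s

This is approximately 0.05% the speed of light.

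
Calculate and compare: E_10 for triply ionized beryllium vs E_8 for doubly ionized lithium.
Be³⁺ at n = 10 (E = -2.17691 eV)

Using E_n = -13.6057 Z² / n² eV:

Be³⁺ (Z = 4) at n = 10:
E = -13.6057 × 4² / 10² = -13.6057 × 16 / 100 = -2.17691200 eV

Li²⁺ (Z = 3) at n = 8:
E = -13.6057 × 3² / 8² = -13.6057 × 9 / 64 = -1.91330156 eV

Since -2.17691200 eV < -1.91330156 eV,
Be³⁺ at n = 10 is more tightly bound (requires more energy to ionize).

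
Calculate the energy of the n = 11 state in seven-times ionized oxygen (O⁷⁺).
-7.20 eV

For hydrogen-like ions, the energy levels scale with Z²:
E_n = -13.6057 Z² / n² eV

For O⁷⁺ (Z = 8) at n = 11:
E_11 = -13.6057 × 8² / 11²
E_11 = -13.6057 × 64 / 121
E_11 = -870.7648 / 121
E_11 = -7.20 eV

The energy is 64 times more negative than hydrogen at the same n due to the stronger nuclear charge.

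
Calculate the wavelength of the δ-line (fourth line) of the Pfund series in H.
3295.19981 nm

The lines of a series are numbered from the longest wavelength (smallest ΔE) outward; the fourth line is the transition from n = n_f + 4 to n_f.
The Pfund series has all transitions ending at n_f = 5.

For H, the fourth line (δ-line) is the jump from n = 9 to n = 5:
E_9 = -13.6057 / 9² = -0.16797160494 eV
E_5 = -13.6057 / 5² = -0.54422800000 eV
ΔE = E_9 - E_5 = 0.37625639506 eV

λ = hc/E = 1239.84 eV·nm / 0.37625639506 eV
λ = 3295.19981 nm

This is the δ-line of the Pfund series in H.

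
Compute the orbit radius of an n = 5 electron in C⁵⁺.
0.2205 nm (or 2.2049 Å)

The Bohr radius formula is:
r_n = n² a₀ / Z

where a₀ = 0.0529177 nm is the Bohr radius.

For C⁵⁺ (Z = 6) at n = 5:
r_5 = 5² × 0.0529177 nm / 6
r_5 = 25 × 0.0529177 nm / 6
r_5 = 1.32294 nm / 6
r_5 = 0.2205 nm

The electron orbits at approximately 0.2205 nm from the nucleus.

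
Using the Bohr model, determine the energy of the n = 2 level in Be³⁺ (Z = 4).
-54.423 eV

For hydrogen-like ions, the energy levels scale with Z²:
E_n = -13.6057 Z² / n² eV

For Be³⁺ (Z = 4) at n = 2:
E_2 = -13.6057 × 4² / 2²
E_2 = -13.6057 × 16 / 4
E_2 = -217.6912 / 4
E_2 = -54.423 eV

The energy is 16 times more negative than hydrogen at the same n due to the stronger nuclear charge.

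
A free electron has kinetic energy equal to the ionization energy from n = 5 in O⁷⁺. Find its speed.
3.5003e+06 m/s (or 1.168% of c)

The binding energy at n = 5 for O⁷⁺ is:
E_5 = -13.6057 × 8²/5² = -34.830592 eV
|E_5| = 34.830592 eV

Convert to Joules:
KE = 34.830592 eV × (1.602177 × 10⁻¹⁹ J/eV) = 5.580477e-18 J

Using KE = ½mv²:
v = √(2·KE/m_e)
v = √(2 × 5.580477e-18 J / 9.10938 × 10⁻³¹ kg)
v = 3.5003e+06 m/s

This is approximately 1.168% the speed of light.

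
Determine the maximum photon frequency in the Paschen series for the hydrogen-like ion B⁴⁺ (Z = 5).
9.14e+15 Hz

The series limit corresponds to the transition from n = ∞ to n = 3.
This is the highest energy (shortest wavelength) transition in the Paschen series.

E_∞ = 0 eV
E_3 = -13.6057 × 5² / 3² = -37.7936 eV

Energy at series limit:
ΔE = E_∞ - E_3 = 0 - (-37.7936) = 37.7936 eV
E = 37.7936 eV × (1.602177 × 10⁻¹⁹ J/eV) = 6.0552e-18 J
f = E/h = 6.0552e-18 J / (6.62607 × 10⁻³⁴ J·s) = 9.14e+15 Hz

This energy equals the ionization energy from the n = 3 state of B⁴⁺.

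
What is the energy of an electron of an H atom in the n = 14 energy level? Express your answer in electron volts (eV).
-0.0694 eV

The energy levels of a hydrogen-like atom are given by:
E_n = -13.6057 eV / n²

For n = 14:
E_14 = -13.6057 eV / 14²
E_14 = -13.6057 eV / 196
E_14 = -0.0694 eV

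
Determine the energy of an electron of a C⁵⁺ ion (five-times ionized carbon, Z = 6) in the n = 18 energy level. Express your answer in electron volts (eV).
-1.511744 eV

The energy levels of a hydrogen-like atom are given by:
E_n = -13.6057 Z² / n² eV  (with Z = 6 for C⁵⁺)

For n = 18:
E_18 = -13.6057 × 6² / 18²
E_18 = -13.6057 × 36 / 324
E_18 = -1.511744 eV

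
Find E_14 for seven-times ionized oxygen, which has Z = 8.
-4.443 eV

For hydrogen-like ions, the energy levels scale with Z²:
E_n = -13.6057 Z² / n² eV

For O⁷⁺ (Z = 8) at n = 14:
E_14 = -13.6057 × 8² / 14²
E_14 = -13.6057 × 64 / 196
E_14 = -870.7648 / 196
E_14 = -4.443 eV

The energy is 64 times more negative than hydrogen at the same n due to the stronger nuclear charge.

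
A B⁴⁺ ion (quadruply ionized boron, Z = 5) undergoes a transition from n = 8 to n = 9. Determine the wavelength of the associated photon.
1111.5290 nm

First, find the transition energy using E_n = -13.6057 Z² / n² eV:
E_8 = -13.6057 × 5² / 8² = -5.314726563 eV
E_9 = -13.6057 × 5² / 9² = -4.199290123 eV

Photon energy: |ΔE| = |E_9 - E_8| = 1.115436440 eV

Convert to wavelength using E = hc/λ with hc = 1239.84 eV·nm:
λ = hc/E = 1239.84 eV·nm / 1.115436440 eV
λ = 1111.5290 nm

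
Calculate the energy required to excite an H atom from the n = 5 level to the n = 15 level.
0.484 eV

The energy levels of a hydrogen-like atom are E_n = -13.6057 eV / n².

Energy at n = 5: E_5 = -13.6057 / 5² = -0.544228 eV
Energy at n = 15: E_15 = -13.6057 / 15² = -0.060470 eV

The excitation energy is the difference:
ΔE = E_15 - E_5
ΔE = -0.060470 - (-0.544228)
ΔE = 0.484 eV

Since this is positive, energy must be absorbed (photon absorption).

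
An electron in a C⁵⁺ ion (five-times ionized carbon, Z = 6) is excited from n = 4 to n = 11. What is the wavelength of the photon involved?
46.67 nm

First, find the transition energy using E_n = -13.6057 Z² / n² eV:
E_4 = -13.6057 × 6² / 4² = -30.6128 eV
E_11 = -13.6057 × 6² / 11² = -4.0480 eV

Photon energy: |ΔE| = |E_11 - E_4| = 26.5648 eV

Convert to wavelength using E = hc/λ with hc = 1239.84 eV·nm:
λ = hc/E = 1239.84 eV·nm / 26.5648 eV
λ = 46.67 nm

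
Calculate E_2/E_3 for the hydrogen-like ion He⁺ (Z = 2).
2.2500

Using E_n = -13.6057 Z² / n² eV with Z = 2:

E_2 = -13.6057 × 2² / 2² = -54.4228 / 4 = -13.6057000000 eV
E_3 = -13.6057 × 2² / 3² = -54.4228 / 9 = -6.0469777778 eV

The ratio is:
E_2/E_3 = (-13.6057000000) / (-6.0469777778)
E_2/E_3 = (-54.4228/4) / (-54.4228/9)
E_2/E_3 = 9/4
E_2/E_3 = 2.2500
(Note: the Z² factors cancel in the ratio.)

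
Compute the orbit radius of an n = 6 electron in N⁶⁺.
0.27215 nm (or 2.72148 Å)

The Bohr radius formula is:
r_n = n² a₀ / Z

where a₀ = 0.05291772 nm is the Bohr radius.

For N⁶⁺ (Z = 7) at n = 6:
r_6 = 6² × 0.05291772 nm / 7
r_6 = 36 × 0.05291772 nm / 7
r_6 = 1.905038 nm / 7
r_6 = 0.27215 nm

The electron orbits at approximately 0.27215 nm from the nucleus.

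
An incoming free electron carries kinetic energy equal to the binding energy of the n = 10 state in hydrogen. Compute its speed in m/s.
2.188e+05 m/s (or 0.072974% of c)

The binding energy at n = 10 for hydrogen is:
E_10 = -13.6057/10² = -0.13605700 eV
|E_10| = 0.13605700 eV

Convert to Joules:
KE = 0.13605700 eV × (1.602177 × 10⁻¹⁹ J/eV) = 2.17987e-20 J

Using KE = ½mv²:
v = √(2·KE/m_e)
v = √(2 × 2.17987e-20 J / 9.10938 × 10⁻³¹ kg)
v = 2.188e+05 m/s

This is approximately 0.072974% the speed of light.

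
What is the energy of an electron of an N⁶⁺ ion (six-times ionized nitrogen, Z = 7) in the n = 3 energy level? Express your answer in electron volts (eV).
-74.08 eV

The energy levels of a hydrogen-like atom are given by:
E_n = -13.6057 Z² / n² eV  (with Z = 7 for N⁶⁺)

For n = 3:
E_3 = -13.6057 × 7² / 3²
E_3 = -13.6057 × 49 / 9
E_3 = -74.08 eV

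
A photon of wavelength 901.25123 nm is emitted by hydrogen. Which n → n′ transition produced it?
n = 10 → n = 3

First, find the photon energy from the wavelength (hc = 1239.84 eV·nm):
E = hc/λ = 1239.84 eV·nm / 901.25123 nm = 1.3756874 eV

The energy levels of hydrogen satisfy E_n = -13.6057 / n² eV, so an emission n_i → n_f releases
ΔE = 13.6057 × (1/n_f² − 1/n_i²) eV.

Setting ΔE equal to the photon energy:
1/n_f² − 1/n_i² = 1.3756874 / 13.6057 = 0.10111111

Since 1/n_i² must be positive, we need 1/n_f² > 0.10111111, i.e. n_f ≤ 3. For each allowed n_f, solve n_i = (1/n_f² − 0.10111111)^(−1/2) and check whether it is a whole number:
  n_f = 1: 1/n_i² = 1.00000000 − 0.10111111 = 0.89888889 → n_i = 1.055  (not an integer) ✗
  n_f = 2: 1/n_i² = 0.25000000 − 0.10111111 = 0.14888889 → n_i = 2.592  (not an integer) ✗
  n_f = 3: 1/n_i² = 0.11111111 − 0.10111111 = 0.01000000 → n_i = 10.000  → integer, n_i = 10 ✓

Only n_f = 3 gives an integer upper level, n_i = 10.

The transition is from n = 10 to n = 3 (emission).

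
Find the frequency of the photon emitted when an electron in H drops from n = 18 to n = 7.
5.6986e+13 Hz

First, find the transition energy:
E_18 = -13.6057 / 18² = -0.04199290 eV
E_7 = -13.6057 / 7² = -0.27766735 eV
|ΔE| = |E_7 - E_18| = 0.23567445 eV

Convert to Joules: E = 0.23567445 eV × (1.602177 × 10⁻¹⁹ J/eV) = 3.775922e-20 J

Using E = hf:
f = E/h = 3.775922e-20 J / (6.62607 × 10⁻³⁴ J·s)
f = 5.6986e+13 Hz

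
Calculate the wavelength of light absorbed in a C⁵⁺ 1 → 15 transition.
2.5426 nm

First, find the transition energy using E_n = -13.6057 Z² / n² eV:
E_1 = -13.6057 × 6² / 1² = -489.805200 eV
E_15 = -13.6057 × 6² / 15² = -2.176912 eV

Photon energy: |ΔE| = |E_15 - E_1| = 487.628288 eV

Convert to wavelength using E = hc/λ with hc = 1239.84 eV·nm:
λ = hc/E = 1239.84 eV·nm / 487.628288 eV
λ = 2.5426 nm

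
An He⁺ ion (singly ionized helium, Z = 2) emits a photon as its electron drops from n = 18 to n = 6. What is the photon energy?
1.343773 eV

The energy levels are E_n = -13.6057 Z² eV / n².

Energy at n = 18: E_18 = -13.6057 × 2² / 18² = -0.167971605 eV
Energy at n = 6: E_6 = -13.6057 × 2² / 6² = -1.511744444 eV

For emission (electron falling to lower state), the photon energy is:
E_photon = E_18 - E_6 = |-0.167971605 - (-1.511744444)|
E_photon = 1.343773 eV

This energy is carried away by the emitted photon.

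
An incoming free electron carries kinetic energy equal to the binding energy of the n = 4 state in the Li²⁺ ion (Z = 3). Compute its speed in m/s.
1.64077e+06 m/s (or 0.54730% of c)

The binding energy at n = 4 for Li²⁺ is:
E_4 = -13.6057 × 3²/4² = -7.65320625 eV
|E_4| = 7.65320625 eV

Convert to Joules:
KE = 7.65320625 eV × (1.602177 × 10⁻¹⁹ J/eV) = 1.2261791e-18 J

Using KE = ½mv²:
v = √(2·KE/m_e)
v = √(2 × 1.2261791e-18 J / 9.10938 × 10⁻³¹ kg)
v = 1.64077e+06 m/s

This is approximately 0.54730% the speed of light.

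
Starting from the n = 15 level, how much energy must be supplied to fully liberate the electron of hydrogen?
0.0605 eV

The ionization energy is the energy needed to remove the electron completely (n → ∞).

For hydrogen, E_n = -13.6057 eV / n².

At n = 15: E_15 = -13.6057 / 15² = -0.0604698 eV
At n = ∞: E_∞ = 0 eV

Ionization energy = E_∞ - E_15 = 0 - (-0.0604698) = 0.0604698 eV
Ionization energy ≈ 0.0605 eV

This is also called the binding energy of the electron in state n = 15.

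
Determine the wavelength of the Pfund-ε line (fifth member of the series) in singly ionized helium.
759.39 nm

The lines of a series are numbered from the longest wavelength (smallest ΔE) outward; the fifth line is the transition from n = n_f + 5 to n_f.
The Pfund series has all transitions ending at n_f = 5.

For He⁺ (Z = 2), the fifth line (ε-line) is the jump from n = 10 to n = 5:
E_10 = -13.6057 × 2² / 10² = -0.544228 eV
E_5 = -13.6057 × 2² / 5² = -2.176912 eV
ΔE = E_10 - E_5 = 1.632684 eV

λ = hc/E = 1239.84 eV·nm / 1.632684 eV
λ = 759.39 nm

This is the ε-line of the Pfund series in He⁺.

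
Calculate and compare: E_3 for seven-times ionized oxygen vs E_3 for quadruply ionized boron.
O⁷⁺ at n = 3 (E = -96.751644 eV)

Using E_n = -13.6057 Z² / n² eV:

O⁷⁺ (Z = 8) at n = 3:
E = -13.6057 × 8² / 3² = -13.6057 × 64 / 9 = -96.751644444 eV

B⁴⁺ (Z = 5) at n = 3:
E = -13.6057 × 5² / 3² = -13.6057 × 25 / 9 = -37.793611111 eV

Since -96.751644444 eV < -37.793611111 eV,
O⁷⁺ at n = 3 is more tightly bound (requires more energy to ionize).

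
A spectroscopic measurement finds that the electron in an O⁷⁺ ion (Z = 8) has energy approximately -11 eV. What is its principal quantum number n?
n = 9

The exact energy levels follow E_n = -13.6057 Z² / n² eV with Z = 8.

The measured value (-11 eV) is reported to only 2 significant figures, so we must test candidate n values and see which one matches to that precision.

Candidate energies:
  n = 7:  E = -13.6057 × 8² / 7² = -17.77071 eV
  n = 8:  E = -13.6057 × 8² / 8² = -13.60570 eV
  n = 9:  E = -13.6057 × 8² / 9² = -10.75018 eV  ← matches
  n = 10:  E = -13.6057 × 8² / 10² = -8.70765 eV
  n = 11:  E = -13.6057 × 8² / 11² = -7.19640 eV

Checking against the measurement of -11 eV (2 sig figs), only n = 9 agrees:
E_9 = -10.75018 eV, which rounds to -11 eV ✓

Therefore n = 9.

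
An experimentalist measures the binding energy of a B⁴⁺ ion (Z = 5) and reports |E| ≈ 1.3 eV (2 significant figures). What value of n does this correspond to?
n = 16

The exact energy levels follow E_n = -13.6057 Z² / n² eV with Z = 5.

The measured value (-1.3 eV) is reported to only 2 significant figures, so we must test candidate n values and see which one matches to that precision.

Candidate energies:
  n = 14:  E = -13.6057 × 5² / 14² = -1.735421 eV
  n = 15:  E = -13.6057 × 5² / 15² = -1.511744 eV
  n = 16:  E = -13.6057 × 5² / 16² = -1.328682 eV  ← matches
  n = 17:  E = -13.6057 × 5² / 17² = -1.176964 eV
  n = 18:  E = -13.6057 × 5² / 18² = -1.049823 eV

Checking against the measurement of -1.3 eV (2 sig figs), only n = 16 agrees:
E_16 = -1.328682 eV, which rounds to -1.3 eV ✓

Therefore n = 16.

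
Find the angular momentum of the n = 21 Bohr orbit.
2.21460e-33 J·s (or 21ℏ)

In the Bohr model, angular momentum is quantized:
L = nℏ

where ℏ = h/(2π) = 1.0545718e-34 J·s

For n = 21:
L = 21 × 1.0545718e-34 J·s
L = 2.21460e-33 J·s

This can also be written as L = 21ℏ.
The angular momentum is an integer multiple of the reduced Planck constant.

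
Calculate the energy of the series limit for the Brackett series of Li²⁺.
7.65321 eV

The series limit corresponds to the transition from n = ∞ to n = 4.
This is the highest energy (shortest wavelength) transition in the Brackett series.

E_∞ = 0 eV
E_4 = -13.6057 × 3² / 4² = -7.65321 eV

Energy at series limit:
ΔE = E_∞ - E_4 = 0 - (-7.65321) = 7.65321 eV

This energy equals the ionization energy from the n = 4 state of Li²⁺.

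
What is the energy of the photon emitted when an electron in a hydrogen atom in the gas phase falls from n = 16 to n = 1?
13.552553 eV

The energy levels are E_n = -13.6057 eV / n².

Energy at n = 16: E_16 = -13.6057 / 16² = -0.053147266 eV
Energy at n = 1: E_1 = -13.6057 / 1² = -13.605700000 eV

For emission (electron falling to lower state), the photon energy is:
E_photon = E_16 - E_1 = |-0.053147266 - (-13.605700000)|
E_photon = 13.552553 eV

This energy is carried away by the emitted photon.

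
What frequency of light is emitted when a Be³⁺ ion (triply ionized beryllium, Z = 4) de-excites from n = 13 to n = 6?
1.151e+15 Hz

First, find the transition energy:
E_13 = -13.6057 × 4² / 13² = -1.2881136 eV
E_6 = -13.6057 × 4² / 6² = -6.0469778 eV
|ΔE| = |E_6 - E_13| = 4.7588642 eV

Convert to Joules: E = 4.7588642 eV × (1.602177 × 10⁻¹⁹ J/eV) = 7.62454e-19 J

Using E = hf:
f = E/h = 7.62454e-19 J / (6.62607 × 10⁻³⁴ J·s)
f = 1.151e+15 Hz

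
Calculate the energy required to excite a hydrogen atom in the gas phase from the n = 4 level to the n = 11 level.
0.73791 eV

The energy levels of a hydrogen-like atom are E_n = -13.6057 eV / n².

Energy at n = 4: E_4 = -13.6057 / 4² = -0.85035625 eV
Energy at n = 11: E_11 = -13.6057 / 11² = -0.11244380 eV

The excitation energy is the difference:
ΔE = E_11 - E_4
ΔE = -0.11244380 - (-0.85035625)
ΔE = 0.73791 eV

Since this is positive, energy must be absorbed (photon absorption).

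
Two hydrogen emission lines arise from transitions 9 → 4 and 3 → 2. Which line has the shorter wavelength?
3 → 2

Calculate the energy for each transition:

Transition 9 → 4:
ΔE₁ = |E_4 - E_9| = |-13.6057/4² - (-13.6057/9²)|
ΔE₁ = |-0.850356250 - (-0.167971605)| = 0.682385 eV

Transition 3 → 2:
ΔE₂ = |E_2 - E_3| = |-13.6057/2² - (-13.6057/3²)|
ΔE₂ = |-3.401425000 - (-1.511744444)| = 1.889681 eV

Since 1.889681 eV > 0.682385 eV, the transition 3 → 2 emits the more energetic photon.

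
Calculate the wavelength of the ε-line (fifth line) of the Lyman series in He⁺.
23.4325 nm

The lines of a series are numbered from the longest wavelength (smallest ΔE) outward; the fifth line is the transition from n = n_f + 5 to n_f.
The Lyman series has all transitions ending at n_f = 1.

For He⁺ (Z = 2), the fifth line (ε-line) is the jump from n = 6 to n = 1:
E_6 = -13.6057 × 2² / 6² = -1.511744 eV
E_1 = -13.6057 × 2² / 1² = -54.422800 eV
ΔE = E_6 - E_1 = 52.911056 eV

λ = hc/E = 1239.84 eV·nm / 52.911056 eV
λ = 23.4325 nm

This is the ε-line of the Lyman series in He⁺.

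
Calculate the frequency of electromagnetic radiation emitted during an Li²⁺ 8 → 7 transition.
1.4162e+14 Hz

First, find the transition energy:
E_8 = -13.6057 × 3² / 8² = -1.91330156 eV
E_7 = -13.6057 × 3² / 7² = -2.49900612 eV
|ΔE| = |E_7 - E_8| = 0.58570456 eV

Convert to Joules: E = 0.58570456 eV × (1.602177 × 10⁻¹⁹ J/eV) = 9.384024e-20 J

Using E = hf:
f = E/h = 9.384024e-20 J / (6.62607 × 10⁻³⁴ J·s)
f = 1.4162e+14 Hz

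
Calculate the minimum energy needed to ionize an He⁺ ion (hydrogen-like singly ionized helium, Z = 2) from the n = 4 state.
3.4014 eV

The ionization energy is the energy needed to remove the electron completely (n → ∞).

For a hydrogen-like ion with Z = 2, E_n = -13.6057 Z² / n² eV.

At n = 4: E_4 = -13.6057 × 2² / 4² = -3.4014250 eV
At n = ∞: E_∞ = 0 eV

Ionization energy = E_∞ - E_4 = 0 - (-3.4014250) = 3.4014250 eV
Ionization energy ≈ 3.4014 eV

This is also called the binding energy of the electron in state n = 4.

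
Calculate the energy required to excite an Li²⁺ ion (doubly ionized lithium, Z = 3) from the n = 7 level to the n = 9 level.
0.987 eV

The energy levels of a hydrogen-like atom are E_n = -13.6057 Z² eV / n².

Energy at n = 7: E_7 = -13.6057 × 3² / 7² = -2.499006 eV
Energy at n = 9: E_9 = -13.6057 × 3² / 9² = -1.511744 eV

The excitation energy is the difference:
ΔE = E_9 - E_7
ΔE = -1.511744 - (-2.499006)
ΔE = 0.987 eV

Since this is positive, energy must be absorbed (photon absorption).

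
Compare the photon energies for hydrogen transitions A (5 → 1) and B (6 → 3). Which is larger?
5 → 1

Calculate the energy for each transition:

Transition 5 → 1:
ΔE₁ = |E_1 - E_5| = |-13.6057/1² - (-13.6057/5²)|
ΔE₁ = |-13.605700000000 - (-0.544228000000)| = 13.061472000 eV

Transition 6 → 3:
ΔE₂ = |E_3 - E_6| = |-13.6057/3² - (-13.6057/6²)|
ΔE₂ = |-1.511744444444 - (-0.377936111111)| = 1.133808333 eV

Since 13.061472000 eV > 1.133808333 eV, the transition 5 → 1 emits the more energetic photon.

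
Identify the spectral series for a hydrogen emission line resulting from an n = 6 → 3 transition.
Paschen series

The spectral series in hydrogen are named based on the final (lower) energy level:
- Lyman series: n_final = 1 (ultraviolet)
- Balmer series: n_final = 2 (visible/near-UV)
- Paschen series: n_final = 3 (infrared)
- Brackett series: n_final = 4 (infrared)
- Pfund series: n_final = 5 (far infrared)

Since this transition ends at n = 3, it belongs to the Paschen series.

For reference, this 6 → 3 line has photon energy
ΔE = 13.6057 eV × (1/3² - 1/6²) = 1.13380833 eV,
corresponding to wavelength λ = hc/ΔE = 1239.84 eV·nm / 1.13380833 eV = 1093.518 nm in the infrared region.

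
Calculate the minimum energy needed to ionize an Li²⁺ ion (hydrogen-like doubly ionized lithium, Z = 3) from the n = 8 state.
1.91330 eV

The ionization energy is the energy needed to remove the electron completely (n → ∞).

For a hydrogen-like ion with Z = 3, E_n = -13.6057 Z² / n² eV.

At n = 8: E_8 = -13.6057 × 3² / 8² = -1.91330156 eV
At n = ∞: E_∞ = 0 eV

Ionization energy = E_∞ - E_8 = 0 - (-1.91330156) = 1.91330156 eV
Ionization energy ≈ 1.91330 eV

This is also called the binding energy of the electron in state n = 8.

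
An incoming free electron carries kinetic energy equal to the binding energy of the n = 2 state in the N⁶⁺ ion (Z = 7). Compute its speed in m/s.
7.6569e+06 m/s (or 2.55% of c)

The binding energy at n = 2 for N⁶⁺ is:
E_2 = -13.6057 × 7²/2² = -166.66983 eV
|E_2| = 166.66983 eV

Convert to Joules:
KE = 166.66983 eV × (1.602177 × 10⁻¹⁹ J/eV) = 2.670346e-17 J

Using KE = ½mv²:
v = √(2·KE/m_e)
v = √(2 × 2.670346e-17 J / 9.10938 × 10⁻³¹ kg)
v = 7.6569e+06 m/s

This is approximately 2.55% the speed of light.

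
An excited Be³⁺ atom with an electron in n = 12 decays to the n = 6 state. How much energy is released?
4.53523 eV

The energy levels are E_n = -13.6057 Z² eV / n².

Energy at n = 12: E_12 = -13.6057 × 4² / 12² = -1.51174444 eV
Energy at n = 6: E_6 = -13.6057 × 4² / 6² = -6.04697778 eV

For emission (electron falling to lower state), the photon energy is:
E_photon = E_12 - E_6 = |-1.51174444 - (-6.04697778)|
E_photon = 4.53523 eV

This energy is carried away by the emitted photon.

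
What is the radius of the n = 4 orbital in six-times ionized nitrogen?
0.1210 nm (or 1.2095 Å)

The Bohr radius formula is:
r_n = n² a₀ / Z

where a₀ = 0.0529177 nm is the Bohr radius.

For N⁶⁺ (Z = 7) at n = 4:
r_4 = 4² × 0.0529177 nm / 7
r_4 = 16 × 0.0529177 nm / 7
r_4 = 0.84668 nm / 7
r_4 = 0.1210 nm

The electron orbits at approximately 0.1210 nm from the nucleus.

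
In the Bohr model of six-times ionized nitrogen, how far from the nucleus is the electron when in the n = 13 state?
1.2776 nm (or 12.7758 Å)

The Bohr radius formula is:
r_n = n² a₀ / Z

where a₀ = 0.0529177 nm is the Bohr radius.

For N⁶⁺ (Z = 7) at n = 13:
r_13 = 13² × 0.0529177 nm / 7
r_13 = 169 × 0.0529177 nm / 7
r_13 = 8.94309 nm / 7
r_13 = 1.2776 nm

The electron orbits at approximately 1.2776 nm from the nucleus.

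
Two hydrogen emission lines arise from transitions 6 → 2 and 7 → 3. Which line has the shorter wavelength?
6 → 2

Calculate the energy for each transition:

Transition 6 → 2:
ΔE₁ = |E_2 - E_6| = |-13.6057/2² - (-13.6057/6²)|
ΔE₁ = |-3.401425000000 - (-0.377936111111)| = 3.023488889 eV

Transition 7 → 3:
ΔE₂ = |E_3 - E_7| = |-13.6057/3² - (-13.6057/7²)|
ΔE₂ = |-1.511744444444 - (-0.277667346939)| = 1.234077098 eV

Since 3.023488889 eV > 1.234077098 eV, the transition 6 → 2 emits the more energetic photon.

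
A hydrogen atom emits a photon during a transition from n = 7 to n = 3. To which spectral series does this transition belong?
Paschen series

The spectral series in hydrogen are named based on the final (lower) energy level:
- Lyman series: n_final = 1 (ultraviolet)
- Balmer series: n_final = 2 (visible/near-UV)
- Paschen series: n_final = 3 (infrared)
- Brackett series: n_final = 4 (infrared)
- Pfund series: n_final = 5 (far infrared)

Since this transition ends at n = 3, it belongs to the Paschen series.

For reference, this 7 → 3 line has photon energy
ΔE = 13.6057 eV × (1/3² - 1/7²) = 1.2340771 eV,
corresponding to wavelength λ = hc/ΔE = 1239.84 eV·nm / 1.2340771 eV = 1004.67 nm in the infrared region.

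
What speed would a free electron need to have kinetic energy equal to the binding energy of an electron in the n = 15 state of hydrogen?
1.458e+05 m/s (or 0.05% of c)

The binding energy at n = 15 for hydrogen is:
E_15 = -13.6057/15² = -0.06046978 eV
|E_15| = 0.06046978 eV

Convert to Joules:
KE = 0.06046978 eV × (1.602177 × 10⁻¹⁹ J/eV) = 9.68833e-21 J

Using KE = ½mv²:
v = √(2·KE/m_e)
v = √(2 × 9.68833e-21 J / 9.10938 × 10⁻³¹ kg)
v = 1.458e+05 m/s

This is approximately 0.05% the speed of light.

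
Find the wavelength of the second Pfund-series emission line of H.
4651.24911 nm

The lines of a series are numbered from the longest wavelength (smallest ΔE) outward; the second line is the transition from n = n_f + 2 to n_f.
The Pfund series has all transitions ending at n_f = 5.

For H, the second line (β-line) is the jump from n = 7 to n = 5:
E_7 = -13.6057 / 7² = -0.27766734694 eV
E_5 = -13.6057 / 5² = -0.54422800000 eV
ΔE = E_7 - E_5 = 0.26656065306 eV

λ = hc/E = 1239.84 eV·nm / 0.26656065306 eV
λ = 4651.24911 nm

This is the β-line of the Pfund series in H.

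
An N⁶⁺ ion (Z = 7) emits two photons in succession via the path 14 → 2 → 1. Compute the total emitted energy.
663.2779 eV

The energy levels of N⁶⁺ are E_n = -13.6057 × 7² / n² eV.

First transition (14 → 2):
ΔE₁ = |E_2 - E_14|
ΔE₁ = |-166.6698250000 - (-3.4014250000)| = 163.2684000 eV

Second transition (2 → 1):
ΔE₂ = |E_1 - E_2|
ΔE₂ = |-666.6793000000 - (-166.6698250000)| = 500.0094750 eV

Total energy released:
E_total = ΔE₁ + ΔE₂ = 163.2684000 + 500.0094750 = 663.2779 eV

Note: This equals the direct transition 14 → 1: 663.2779 eV ✓
Energy is conserved regardless of the path taken.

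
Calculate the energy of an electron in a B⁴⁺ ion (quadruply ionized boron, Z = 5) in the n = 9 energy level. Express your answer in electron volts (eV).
-4.1993 eV

The energy levels of a hydrogen-like atom are given by:
E_n = -13.6057 Z² / n² eV  (with Z = 5 for B⁴⁺)

For n = 9:
E_9 = -13.6057 × 5² / 9²
E_9 = -13.6057 × 25 / 81
E_9 = -4.1993 eV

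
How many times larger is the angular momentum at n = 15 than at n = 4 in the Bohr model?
3.75000

In the Bohr model, L_n = nℏ, so the ratio is purely the ratio of quantum numbers:

L_15/L_4 = 15ℏ / 4ℏ = 15/4 = 3.75000

The angular momentum scales linearly with n.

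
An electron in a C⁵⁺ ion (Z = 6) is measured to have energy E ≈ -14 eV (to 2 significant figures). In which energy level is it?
n = 6

The exact energy levels follow E_n = -13.6057 Z² / n² eV with Z = 6.

The measured value (-14 eV) is reported to only 2 significant figures, so we must test candidate n values and see which one matches to that precision.

Candidate energies:
  n = 4:  E = -13.6057 × 6² / 4² = -30.61283 eV
  n = 5:  E = -13.6057 × 6² / 5² = -19.59221 eV
  n = 6:  E = -13.6057 × 6² / 6² = -13.60570 eV  ← matches
  n = 7:  E = -13.6057 × 6² / 7² = -9.99602 eV
  n = 8:  E = -13.6057 × 6² / 8² = -7.65321 eV

Checking against the measurement of -14 eV (2 sig figs), only n = 6 agrees:
E_6 = -13.60570 eV, which rounds to -14 eV ✓

Therefore n = 6.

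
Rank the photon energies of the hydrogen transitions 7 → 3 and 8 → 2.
8 → 2

Calculate the energy for each transition:

Transition 7 → 3:
ΔE₁ = |E_3 - E_7| = |-13.6057/3² - (-13.6057/7²)|
ΔE₁ = |-1.511744444 - (-0.277667347)| = 1.234077 eV

Transition 8 → 2:
ΔE₂ = |E_2 - E_8| = |-13.6057/2² - (-13.6057/8²)|
ΔE₂ = |-3.401425000 - (-0.212589063)| = 3.188836 eV

Since 3.188836 eV > 1.234077 eV, the transition 8 → 2 emits the more energetic photon.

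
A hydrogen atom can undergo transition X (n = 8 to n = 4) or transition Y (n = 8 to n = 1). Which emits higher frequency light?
8 → 1

Calculate the energy for each transition:

Transition 8 → 4:
ΔE₁ = |E_4 - E_8| = |-13.6057/4² - (-13.6057/8²)|
ΔE₁ = |-0.85035625 - (-0.21258906)| = 0.63777 eV

Transition 8 → 1:
ΔE₂ = |E_1 - E_8| = |-13.6057/1² - (-13.6057/8²)|
ΔE₂ = |-13.60570000 - (-0.21258906)| = 13.39311 eV

Since 13.39311 eV > 0.63777 eV, the transition 8 → 1 emits the more energetic photon.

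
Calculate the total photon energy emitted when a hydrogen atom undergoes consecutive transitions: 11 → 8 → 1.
13.4933 eV

The energy levels of hydrogen are E_n = -13.6057 / n² eV.

First transition (11 → 8):
ΔE₁ = |E_8 - E_11|
ΔE₁ = |-0.2125890625 - (-0.1124438017)| = 0.1001453 eV

Second transition (8 → 1):
ΔE₂ = |E_1 - E_8|
ΔE₂ = |-13.6057000000 - (-0.2125890625)| = 13.3931109 eV

Total energy released:
E_total = ΔE₁ + ΔE₂ = 0.1001453 + 13.3931109 = 13.4933 eV

Note: This equals the direct transition 11 → 1: 13.4933 eV ✓
Energy is conserved regardless of the path taken.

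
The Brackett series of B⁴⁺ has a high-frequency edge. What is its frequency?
5.140e+15 Hz

The series limit corresponds to the transition from n = ∞ to n = 4.
This is the highest energy (shortest wavelength) transition in the Brackett series.

E_∞ = 0 eV
E_4 = -13.6057 × 5² / 4² = -21.25891 eV

Energy at series limit:
ΔE = E_∞ - E_4 = 0 - (-21.25891) = 21.25891 eV
E = 21.25891 eV × (1.602177 × 10⁻¹⁹ J/eV) = 3.40605e-18 J
f = E/h = 3.40605e-18 J / (6.62607 × 10⁻³⁴ J·s) = 5.140e+15 Hz

This energy equals the ionization energy from the n = 4 state of B⁴⁺.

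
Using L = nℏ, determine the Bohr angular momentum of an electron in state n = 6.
6.32743e-34 J·s (or 6ℏ)

In the Bohr model, angular momentum is quantized:
L = nℏ

where ℏ = h/(2π) = 1.0545718e-34 J·s

For n = 6:
L = 6 × 1.0545718e-34 J·s
L = 6.32743e-34 J·s

This can also be written as L = 6ℏ.
The angular momentum is an integer multiple of the reduced Planck constant.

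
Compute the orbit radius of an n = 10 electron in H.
5.291772 nm (or 52.917721 Å)

The Bohr radius formula is:
r_n = n² a₀ / Z

where a₀ = 0.052917721 nm is the Bohr radius.

For H (Z = 1) at n = 10:
r_10 = 10² × 0.052917721 nm / 1
r_10 = 100 × 0.052917721 nm / 1
r_10 = 5.2917721 nm / 1
r_10 = 5.291772 nm

The electron orbits at approximately 5.291772 nm from the nucleus.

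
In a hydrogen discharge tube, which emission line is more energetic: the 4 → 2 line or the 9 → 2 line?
9 → 2

Calculate the energy for each transition:

Transition 4 → 2:
ΔE₁ = |E_2 - E_4| = |-13.6057/2² - (-13.6057/4²)|
ΔE₁ = |-3.401425000 - (-0.850356250)| = 2.551069 eV

Transition 9 → 2:
ΔE₂ = |E_2 - E_9| = |-13.6057/2² - (-13.6057/9²)|
ΔE₂ = |-3.401425000 - (-0.167971605)| = 3.233453 eV

Since 3.233453 eV > 2.551069 eV, the transition 9 → 2 emits the more energetic photon.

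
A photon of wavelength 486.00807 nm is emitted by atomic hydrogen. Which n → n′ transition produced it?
n = 4 → n = 2

First, find the photon energy from the wavelength (hc = 1239.84 eV·nm):
E = hc/λ = 1239.84 eV·nm / 486.00807 nm = 2.5510688 eV

The energy levels of hydrogen satisfy E_n = -13.6057 / n² eV, so an emission n_i → n_f releases
ΔE = 13.6057 × (1/n_f² − 1/n_i²) eV.

Setting ΔE equal to the photon energy:
1/n_f² − 1/n_i² = 2.5510688 / 13.6057 = 0.18750000

Since 1/n_i² must be positive, we need 1/n_f² > 0.18750000, i.e. n_f ≤ 2. For each allowed n_f, solve n_i = (1/n_f² − 0.18750000)^(−1/2) and check whether it is a whole number:
  n_f = 1: 1/n_i² = 1.00000000 − 0.18750000 = 0.81250000 → n_i = 1.109  (not an integer) ✗
  n_f = 2: 1/n_i² = 0.25000000 − 0.18750000 = 0.06250000 → n_i = 4.000  → integer, n_i = 4 ✓

Only n_f = 2 gives an integer upper level, n_i = 4.

The transition is from n = 4 to n = 2 (emission).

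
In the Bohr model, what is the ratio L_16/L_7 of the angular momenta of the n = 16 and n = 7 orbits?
2.28571

In the Bohr model, L_n = nℏ, so the ratio is purely the ratio of quantum numbers:

L_16/L_7 = 16ℏ / 7ℏ = 16/7 = 2.28571

The angular momentum scales linearly with n.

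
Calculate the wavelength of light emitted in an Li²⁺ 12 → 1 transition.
10.20 nm

First, find the transition energy using E_n = -13.6057 Z² / n² eV:
E_12 = -13.6057 × 3² / 12² = -0.8504 eV
E_1 = -13.6057 × 3² / 1² = -122.4513 eV

Photon energy: |ΔE| = |E_1 - E_12| = 121.6009 eV

Convert to wavelength using E = hc/λ with hc = 1239.84 eV·nm:
λ = hc/E = 1239.84 eV·nm / 121.6009 eV
λ = 10.20 nm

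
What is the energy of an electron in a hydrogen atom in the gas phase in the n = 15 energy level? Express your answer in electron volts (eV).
-0.06047 eV

The energy levels of a hydrogen-like atom are given by:
E_n = -13.6057 eV / n²

For n = 15:
E_15 = -13.6057 eV / 15²
E_15 = -13.6057 eV / 225
E_15 = -0.06047 eV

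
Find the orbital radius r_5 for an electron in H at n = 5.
1.32294 nm (or 13.22943 Å)

The Bohr radius formula is:
r_n = n² a₀ / Z

where a₀ = 0.05291772 nm is the Bohr radius.

For H (Z = 1) at n = 5:
r_5 = 5² × 0.05291772 nm / 1
r_5 = 25 × 0.05291772 nm / 1
r_5 = 1.322943 nm / 1
r_5 = 1.32294 nm

The electron orbits at approximately 1.32294 nm from the nucleus.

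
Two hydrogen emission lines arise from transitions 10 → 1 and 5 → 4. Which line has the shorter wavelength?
10 → 1

Calculate the energy for each transition:

Transition 10 → 1:
ΔE₁ = |E_1 - E_10| = |-13.6057/1² - (-13.6057/10²)|
ΔE₁ = |-13.605700000 - (-0.136057000)| = 13.469643 eV

Transition 5 → 4:
ΔE₂ = |E_4 - E_5| = |-13.6057/4² - (-13.6057/5²)|
ΔE₂ = |-0.850356250 - (-0.544228000)| = 0.306128 eV

Since 13.469643 eV > 0.306128 eV, the transition 10 → 1 emits the more energetic photon.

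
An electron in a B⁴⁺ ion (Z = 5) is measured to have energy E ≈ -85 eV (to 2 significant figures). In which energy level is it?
n = 2

The exact energy levels follow E_n = -13.6057 Z² / n² eV with Z = 5.

The measured value (-85 eV) is reported to only 2 significant figures, so we must test candidate n values and see which one matches to that precision.

Candidate energies:
  n = 1:  E = -13.6057 × 5² / 1² = -340.14250 eV
  n = 2:  E = -13.6057 × 5² / 2² = -85.03563 eV  ← matches
  n = 3:  E = -13.6057 × 5² / 3² = -37.79361 eV
  n = 4:  E = -13.6057 × 5² / 4² = -21.25891 eV

Checking against the measurement of -85 eV (2 sig figs), only n = 2 agrees:
E_2 = -85.03563 eV, which rounds to -85 eV ✓

Therefore n = 2.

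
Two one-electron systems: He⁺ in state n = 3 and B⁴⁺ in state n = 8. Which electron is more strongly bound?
He⁺ at n = 3 (E = -6.046978 eV)

Using E_n = -13.6057 Z² / n² eV:

He⁺ (Z = 2) at n = 3:
E = -13.6057 × 2² / 3² = -13.6057 × 4 / 9 = -6.046977778 eV

B⁴⁺ (Z = 5) at n = 8:
E = -13.6057 × 5² / 8² = -13.6057 × 25 / 64 = -5.314726563 eV

Since -6.046977778 eV < -5.314726563 eV,
He⁺ at n = 3 is more tightly bound (requires more energy to ionize).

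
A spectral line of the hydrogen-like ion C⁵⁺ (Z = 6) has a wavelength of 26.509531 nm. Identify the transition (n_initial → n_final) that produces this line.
n = 8 → n = 3

First, find the photon energy from the wavelength (hc = 1239.84 eV·nm):
E = hc/λ = 1239.84 eV·nm / 26.509531 nm = 46.769594 eV

The energy levels of C⁵⁺ satisfy E_n = -13.6057 × 6² / n² eV, so an emission n_i → n_f releases
ΔE = 13.6057 × 6² × (1/n_f² − 1/n_i²) eV.

Setting ΔE equal to the photon energy:
1/n_f² − 1/n_i² = 46.769594 / (13.6057 × 6²) = 0.095486112

Since 1/n_i² must be positive, we need 1/n_f² > 0.095486112, i.e. n_f ≤ 3. For each allowed n_f, solve n_i = (1/n_f² − 0.095486112)^(−1/2) and check whether it is a whole number:
  n_f = 1: 1/n_i² = 1.000000000 − 0.095486112 = 0.904513888 → n_i = 1.051  (not an integer) ✗
  n_f = 2: 1/n_i² = 0.250000000 − 0.095486112 = 0.154513888 → n_i = 2.544  (not an integer) ✗
  n_f = 3: 1/n_i² = 0.111111111 − 0.095486112 = 0.015624999 → n_i = 8.000  → integer, n_i = 8 ✓

Only n_f = 3 gives an integer upper level, n_i = 8.

The transition is from n = 8 to n = 3 (emission).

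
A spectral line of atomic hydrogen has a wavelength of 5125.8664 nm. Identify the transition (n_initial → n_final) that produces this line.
n = 10 → n = 6

First, find the photon energy from the wavelength (hc = 1239.84 eV·nm):
E = hc/λ = 1239.84 eV·nm / 5125.8664 nm = 0.24187911 eV

The energy levels of hydrogen satisfy E_n = -13.6057 / n² eV, so an emission n_i → n_f releases
ΔE = 13.6057 × (1/n_f² − 1/n_i²) eV.

Setting ΔE equal to the photon energy:
1/n_f² − 1/n_i² = 0.24187911 / 13.6057 = 0.017777778

Since 1/n_i² must be positive, we need 1/n_f² > 0.017777778, i.e. n_f ≤ 7. For each allowed n_f, solve n_i = (1/n_f² − 0.017777778)^(−1/2) and check whether it is a whole number:
  n_f = 1: 1/n_i² = 1.000000000 − 0.017777778 = 0.982222222 → n_i = 1.009  (not an integer) ✗
  n_f = 2: 1/n_i² = 0.250000000 − 0.017777778 = 0.232222222 → n_i = 2.075  (not an integer) ✗
  n_f = 3: 1/n_i² = 0.111111111 − 0.017777778 = 0.093333333 → n_i = 3.273  (not an integer) ✗
  n_f = 4: 1/n_i² = 0.062500000 − 0.017777778 = 0.044722222 → n_i = 4.729  (not an integer) ✗
  n_f = 5: 1/n_i² = 0.040000000 − 0.017777778 = 0.022222222 → n_i = 6.708  (not an integer) ✗
  n_f = 6: 1/n_i² = 0.027777778 − 0.017777778 = 0.010000000 → n_i = 10.000  → integer, n_i = 10 ✓
  n_f = 7: 1/n_i² = 0.020408163 − 0.017777778 = 0.002630385 → n_i = 19.498  (not an integer) ✗

Only n_f = 6 gives an integer upper level, n_i = 10.

The transition is from n = 10 to n = 6 (emission).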